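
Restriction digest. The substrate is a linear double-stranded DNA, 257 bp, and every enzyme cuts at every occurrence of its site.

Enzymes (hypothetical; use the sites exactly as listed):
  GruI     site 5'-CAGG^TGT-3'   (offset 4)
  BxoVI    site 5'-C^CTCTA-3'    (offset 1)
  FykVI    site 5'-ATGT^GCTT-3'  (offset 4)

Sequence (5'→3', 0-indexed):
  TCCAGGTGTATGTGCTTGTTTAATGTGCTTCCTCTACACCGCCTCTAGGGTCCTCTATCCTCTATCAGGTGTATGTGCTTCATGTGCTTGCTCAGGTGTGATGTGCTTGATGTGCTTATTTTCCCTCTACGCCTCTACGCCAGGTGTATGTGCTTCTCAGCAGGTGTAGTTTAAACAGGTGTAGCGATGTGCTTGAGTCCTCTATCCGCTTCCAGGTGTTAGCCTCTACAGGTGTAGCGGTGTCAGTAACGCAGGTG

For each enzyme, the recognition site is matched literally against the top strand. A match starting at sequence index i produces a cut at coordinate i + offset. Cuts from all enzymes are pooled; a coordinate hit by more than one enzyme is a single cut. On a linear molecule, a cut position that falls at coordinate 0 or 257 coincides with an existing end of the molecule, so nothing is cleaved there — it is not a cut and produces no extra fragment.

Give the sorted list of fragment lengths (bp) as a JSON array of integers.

Per-enzyme occurrences:
  GruI (CAGGTGT, off=4): starts [2, 65, 92, 140, 160, 175, 212, 228] → cuts [6, 69, 96, 144, 164, 179, 216, 232]
  BxoVI (CCTCTA, off=1): starts [30, 41, 51, 58, 123, 131, 198, 222] → cuts [31, 42, 52, 59, 124, 132, 199, 223]
  FykVI (ATGTGCTT, off=4): starts [9, 22, 72, 81, 100, 109, 147, 186] → cuts [13, 26, 76, 85, 104, 113, 151, 190]

Pooled cuts: [6, 13, 26, 31, 42, 52, 59, 69, 76, 85, 96, 104, 113, 124, 132, 144, 151, 164, 179, 190, 199, 216, 223, 232]

Fragment lengths:
  [0,6): 6 bp
  [6,13): 7 bp
  [13,26): 13 bp
  [26,31): 5 bp
  [31,42): 11 bp
  [42,52): 10 bp
  [52,59): 7 bp
  [59,69): 10 bp
  [69,76): 7 bp
  [76,85): 9 bp
  [85,96): 11 bp
  [96,104): 8 bp
  [104,113): 9 bp
  [113,124): 11 bp
  [124,132): 8 bp
  [132,144): 12 bp
  [144,151): 7 bp
  [151,164): 13 bp
  [164,179): 15 bp
  [179,190): 11 bp
  [190,199): 9 bp
  [199,216): 17 bp
  [216,223): 7 bp
  [223,232): 9 bp
  [232,257): 25 bp

[5,6,7,7,7,7,7,8,8,9,9,9,9,10,10,11,11,11,11,12,13,13,15,17,25]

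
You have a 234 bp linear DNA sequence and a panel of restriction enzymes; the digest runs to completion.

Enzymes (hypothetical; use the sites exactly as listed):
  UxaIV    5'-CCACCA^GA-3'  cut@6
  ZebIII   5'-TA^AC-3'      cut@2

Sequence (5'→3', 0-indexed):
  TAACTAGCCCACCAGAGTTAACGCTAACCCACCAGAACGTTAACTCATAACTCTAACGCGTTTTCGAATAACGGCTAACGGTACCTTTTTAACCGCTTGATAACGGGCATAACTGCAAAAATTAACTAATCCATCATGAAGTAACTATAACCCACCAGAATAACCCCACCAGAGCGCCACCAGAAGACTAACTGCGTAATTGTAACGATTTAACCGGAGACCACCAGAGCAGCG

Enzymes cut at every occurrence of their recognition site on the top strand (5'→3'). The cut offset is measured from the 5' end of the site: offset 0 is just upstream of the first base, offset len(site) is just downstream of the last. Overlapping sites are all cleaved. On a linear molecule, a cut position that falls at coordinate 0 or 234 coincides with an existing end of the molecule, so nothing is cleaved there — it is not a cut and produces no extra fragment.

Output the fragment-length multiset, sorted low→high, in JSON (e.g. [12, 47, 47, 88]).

[2,5,6,6,6,6,7,7,8,8,8,8,8,8,9,9,11,11,12,13,14,14,14,15,19]

Site scan:
  UxaIV CCACCAGA/6: at [8, 28, 151, 165, 176, 220] ⇒ [14, 34, 157, 171, 182, 226]
  ZebIII TAAC/2: at [0, 18, 24, 40, 47, 53, 68, 75, 89, 100, 109, 122, 141, 147, 160, 188, 202, 210] ⇒ [2, 20, 26, 42, 49, 55, 70, 77, 91, 102, 111, 124, 143, 149, 162, 190, 204, 212]

Pooled cuts: [2, 14, 20, 26, 34, 42, 49, 55, 70, 77, 91, 102, 111, 124, 143, 149, 157, 162, 171, 182, 190, 204, 212, 226]

Fragment lengths:
  [0,2): 2 bp
  [2,14): 12 bp
  [14,20): 6 bp
  [20,26): 6 bp
  [26,34): 8 bp
  [34,42): 8 bp
  [42,49): 7 bp
  [49,55): 6 bp
  [55,70): 15 bp
  [70,77): 7 bp
  [77,91): 14 bp
  [91,102): 11 bp
  [102,111): 9 bp
  [111,124): 13 bp
  [124,143): 19 bp
  [143,149): 6 bp
  [149,157): 8 bp
  [157,162): 5 bp
  [162,171): 9 bp
  [171,182): 11 bp
  [182,190): 8 bp
  [190,204): 14 bp
  [204,212): 8 bp
  [212,226): 14 bp
  [226,234): 8 bp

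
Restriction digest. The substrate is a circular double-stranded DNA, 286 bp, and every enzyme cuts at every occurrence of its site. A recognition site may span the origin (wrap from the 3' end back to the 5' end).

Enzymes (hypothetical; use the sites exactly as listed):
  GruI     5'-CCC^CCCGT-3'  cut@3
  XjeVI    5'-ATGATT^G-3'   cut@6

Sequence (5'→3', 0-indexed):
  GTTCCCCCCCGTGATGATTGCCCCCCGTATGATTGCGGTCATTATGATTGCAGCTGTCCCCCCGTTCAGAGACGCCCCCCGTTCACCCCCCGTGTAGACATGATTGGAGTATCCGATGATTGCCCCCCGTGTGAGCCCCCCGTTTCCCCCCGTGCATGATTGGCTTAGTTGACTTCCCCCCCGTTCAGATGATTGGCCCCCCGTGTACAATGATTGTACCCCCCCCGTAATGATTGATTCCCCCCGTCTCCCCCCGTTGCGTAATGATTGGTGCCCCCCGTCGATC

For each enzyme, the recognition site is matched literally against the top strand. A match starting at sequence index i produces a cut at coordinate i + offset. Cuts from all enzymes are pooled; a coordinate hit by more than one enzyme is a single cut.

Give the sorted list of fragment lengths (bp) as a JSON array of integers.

Scan for sites:
  GruI CCCCCCGT/3: at [4, 20, 57, 74, 85, 122, 135, 145, 176, 196, 220, 239, 249, 273] ⇒ [7, 23, 60, 77, 88, 125, 138, 148, 179, 199, 223, 242, 252, 276]
  XjeVI ATGATTG/6: at [13, 28, 43, 99, 115, 155, 188, 209, 229, 263] ⇒ [19, 34, 49, 105, 121, 161, 194, 215, 235, 269]

All cut coordinates (distinct, sorted): [7, 19, 23, 34, 49, 60, 77, 88, 105, 121, 125, 138, 148, 161, 179, 194, 199, 215, 223, 235, 242, 252, 269, 276]

Fragment lengths:
  7→19: 12 bp
  19→23: 4 bp
  23→34: 11 bp
  34→49: 15 bp
  49→60: 11 bp
  60→77: 17 bp
  77→88: 11 bp
  88→105: 17 bp
  105→121: 16 bp
  121→125: 4 bp
  125→138: 13 bp
  138→148: 10 bp
  148→161: 13 bp
  161→179: 18 bp
  179→194: 15 bp
  194→199: 5 bp
  199→215: 16 bp
  215→223: 8 bp
  223→235: 12 bp
  235→242: 7 bp
  242→252: 10 bp
  252→269: 17 bp
  269→276: 7 bp
  276→7 (wrap): 286-276+7 = 17 bp

[4,4,5,7,7,8,10,10,11,11,11,12,12,13,13,15,15,16,16,17,17,17,17,18]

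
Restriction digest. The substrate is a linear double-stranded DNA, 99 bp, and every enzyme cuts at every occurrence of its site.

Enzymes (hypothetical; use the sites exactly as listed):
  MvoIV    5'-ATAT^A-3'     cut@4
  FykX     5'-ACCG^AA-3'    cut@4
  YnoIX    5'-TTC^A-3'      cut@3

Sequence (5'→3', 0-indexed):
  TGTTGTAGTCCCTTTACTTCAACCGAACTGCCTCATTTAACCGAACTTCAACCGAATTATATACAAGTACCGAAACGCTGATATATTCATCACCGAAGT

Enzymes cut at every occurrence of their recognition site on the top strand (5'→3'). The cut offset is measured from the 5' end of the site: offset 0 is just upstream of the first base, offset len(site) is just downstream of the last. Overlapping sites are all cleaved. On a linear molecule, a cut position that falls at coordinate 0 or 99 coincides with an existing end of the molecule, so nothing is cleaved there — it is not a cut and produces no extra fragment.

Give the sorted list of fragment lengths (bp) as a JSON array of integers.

[4,4,5,5,6,7,8,10,12,18,20]

Site scan:
  MvoIV (ATATA, off=4): starts [58, 80] → cuts [62, 84]
  FykX (ACCGAA, off=4): starts [21, 39, 50, 68, 91] → cuts [25, 43, 54, 72, 95]
  YnoIX (TTCA, off=3): starts [17, 46, 85] → cuts [20, 49, 88]

All cut coordinates (distinct, sorted): [20, 25, 43, 49, 54, 62, 72, 84, 88, 95]

Fragments:
  [0,20): 20 bp
  [20,25): 5 bp
  [25,43): 18 bp
  [43,49): 6 bp
  [49,54): 5 bp
  [54,62): 8 bp
  [62,72): 10 bp
  [72,84): 12 bp
  [84,88): 4 bp
  [88,95): 7 bp
  [95,99): 4 bp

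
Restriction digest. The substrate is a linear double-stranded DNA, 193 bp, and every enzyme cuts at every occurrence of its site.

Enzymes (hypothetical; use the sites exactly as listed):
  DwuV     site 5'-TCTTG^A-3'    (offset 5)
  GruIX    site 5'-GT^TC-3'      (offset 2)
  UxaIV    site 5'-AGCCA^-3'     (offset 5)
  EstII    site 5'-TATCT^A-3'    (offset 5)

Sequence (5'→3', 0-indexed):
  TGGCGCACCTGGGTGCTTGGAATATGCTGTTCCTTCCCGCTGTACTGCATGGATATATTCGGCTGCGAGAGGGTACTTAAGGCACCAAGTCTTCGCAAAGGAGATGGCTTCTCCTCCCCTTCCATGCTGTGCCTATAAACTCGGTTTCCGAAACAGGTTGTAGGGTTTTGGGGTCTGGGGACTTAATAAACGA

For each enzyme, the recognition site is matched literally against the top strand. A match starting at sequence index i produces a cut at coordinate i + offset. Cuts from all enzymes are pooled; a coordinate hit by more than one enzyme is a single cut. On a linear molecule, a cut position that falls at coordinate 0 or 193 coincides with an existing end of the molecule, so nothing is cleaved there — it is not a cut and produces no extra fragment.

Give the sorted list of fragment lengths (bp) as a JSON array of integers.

Site scan:
  DwuV (TCTTGA, off=5): no sites
  GruIX (GTTC, off=2): starts [28] → cuts [30]
  UxaIV (AGCCA, off=5): no sites
  EstII (TATCTA, off=5): no sites

All cut coordinates (distinct, sorted): [30]

Fragment lengths:
  [0,30): 30 bp
  [30,193): 163 bp

[30,163]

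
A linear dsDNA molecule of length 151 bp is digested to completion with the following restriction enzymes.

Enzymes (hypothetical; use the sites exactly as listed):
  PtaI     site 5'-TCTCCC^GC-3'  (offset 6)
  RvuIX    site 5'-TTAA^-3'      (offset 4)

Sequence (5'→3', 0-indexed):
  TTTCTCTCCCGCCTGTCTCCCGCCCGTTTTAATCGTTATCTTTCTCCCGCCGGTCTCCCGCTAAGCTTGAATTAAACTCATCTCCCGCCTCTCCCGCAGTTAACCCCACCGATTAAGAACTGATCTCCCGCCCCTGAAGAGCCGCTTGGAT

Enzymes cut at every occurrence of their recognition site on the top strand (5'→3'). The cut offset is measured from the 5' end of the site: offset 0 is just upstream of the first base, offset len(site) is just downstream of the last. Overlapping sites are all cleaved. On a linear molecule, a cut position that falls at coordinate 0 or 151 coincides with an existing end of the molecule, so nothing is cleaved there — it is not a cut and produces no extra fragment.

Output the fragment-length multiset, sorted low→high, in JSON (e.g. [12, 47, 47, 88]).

[8,9,10,11,11,11,11,13,13,16,16,22]

Scan for sites:
  PtaI TCTCCCGC/6: at [4, 15, 42, 53, 80, 89, 123] ⇒ [10, 21, 48, 59, 86, 95, 129]
  RvuIX TTAA/4: at [28, 71, 99, 112] ⇒ [32, 75, 103, 116]

Pooled cuts: [10, 21, 32, 48, 59, 75, 86, 95, 103, 116, 129]

Fragment lengths:
  [0,10): 10 bp
  [10,21): 11 bp
  [21,32): 11 bp
  [32,48): 16 bp
  [48,59): 11 bp
  [59,75): 16 bp
  [75,86): 11 bp
  [86,95): 9 bp
  [95,103): 8 bp
  [103,116): 13 bp
  [116,129): 13 bp
  [129,151): 22 bp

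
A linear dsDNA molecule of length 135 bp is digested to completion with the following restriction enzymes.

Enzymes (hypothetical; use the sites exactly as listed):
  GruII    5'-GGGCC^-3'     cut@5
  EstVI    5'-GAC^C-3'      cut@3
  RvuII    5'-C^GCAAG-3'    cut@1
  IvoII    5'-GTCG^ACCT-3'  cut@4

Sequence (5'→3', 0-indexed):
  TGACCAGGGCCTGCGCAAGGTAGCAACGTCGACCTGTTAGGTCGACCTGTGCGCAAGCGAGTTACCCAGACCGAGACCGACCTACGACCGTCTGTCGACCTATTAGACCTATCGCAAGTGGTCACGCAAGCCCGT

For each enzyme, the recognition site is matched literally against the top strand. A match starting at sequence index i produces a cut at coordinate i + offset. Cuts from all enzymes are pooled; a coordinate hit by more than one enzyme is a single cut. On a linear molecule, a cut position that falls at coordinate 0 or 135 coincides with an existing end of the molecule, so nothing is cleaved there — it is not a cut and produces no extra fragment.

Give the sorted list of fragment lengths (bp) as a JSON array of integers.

Per-enzyme occurrences:
  GruII GGGCC/5: at [6] ⇒ [11]
  EstVI GACC/3: at [1, 30, 43, 68, 74, 78, 85, 96, 105] ⇒ [4, 33, 46, 71, 77, 81, 88, 99, 108]
  RvuII CGCAAG/1: at [13, 51, 112, 124] ⇒ [14, 52, 113, 125]
  IvoII GTCGACCT/4: at [27, 40, 93] ⇒ [31, 44, 97]

Pooled cuts: [4, 11, 14, 31, 33, 44, 46, 52, 71, 77, 81, 88, 97, 99, 108, 113, 125]

Fragments:
  [0,4): 4 bp
  [4,11): 7 bp
  [11,14): 3 bp
  [14,31): 17 bp
  [31,33): 2 bp
  [33,44): 11 bp
  [44,46): 2 bp
  [46,52): 6 bp
  [52,71): 19 bp
  [71,77): 6 bp
  [77,81): 4 bp
  [81,88): 7 bp
  [88,97): 9 bp
  [97,99): 2 bp
  [99,108): 9 bp
  [108,113): 5 bp
  [113,125): 12 bp
  [125,135): 10 bp

[2,2,2,3,4,4,5,6,6,7,7,9,9,10,11,12,17,19]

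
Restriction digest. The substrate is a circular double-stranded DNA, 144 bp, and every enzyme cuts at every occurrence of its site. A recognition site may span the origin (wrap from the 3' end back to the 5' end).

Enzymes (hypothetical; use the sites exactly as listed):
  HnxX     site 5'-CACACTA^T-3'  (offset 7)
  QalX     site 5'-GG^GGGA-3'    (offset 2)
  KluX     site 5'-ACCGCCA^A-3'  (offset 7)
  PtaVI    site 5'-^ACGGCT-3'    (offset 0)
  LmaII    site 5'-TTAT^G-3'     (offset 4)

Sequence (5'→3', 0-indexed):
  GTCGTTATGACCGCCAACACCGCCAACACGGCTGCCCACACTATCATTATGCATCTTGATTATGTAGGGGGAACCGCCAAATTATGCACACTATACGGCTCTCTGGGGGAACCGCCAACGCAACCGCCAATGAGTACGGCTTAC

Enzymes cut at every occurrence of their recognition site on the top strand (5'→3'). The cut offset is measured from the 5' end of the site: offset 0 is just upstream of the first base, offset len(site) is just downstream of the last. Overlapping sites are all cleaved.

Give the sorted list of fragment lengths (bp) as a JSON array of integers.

[1,2,5,6,6,7,8,8,9,11,11,12,12,13,16,17]

Site scan:
  HnxX CACACTAT/7: at [36, 86] ⇒ [43, 93]
  QalX GGGGGA/2: at [66, 104] ⇒ [68, 106]
  KluX ACCGCCAA/7: at [9, 18, 72, 110, 122] ⇒ [16, 25, 79, 117, 129]
  PtaVI ACGGCT/0: at [27, 94, 135] ⇒ [27, 94, 135]
  LmaII TTATG/4: at [4, 46, 59, 81] ⇒ [8, 50, 63, 85]

All cut coordinates (distinct, sorted): [8, 16, 25, 27, 43, 50, 63, 68, 79, 85, 93, 94, 106, 117, 129, 135]

Fragment lengths:
  8→16: 8 bp
  16→25: 9 bp
  25→27: 2 bp
  27→43: 16 bp
  43→50: 7 bp
  50→63: 13 bp
  63→68: 5 bp
  68→79: 11 bp
  79→85: 6 bp
  85→93: 8 bp
  93→94: 1 bp
  94→106: 12 bp
  106→117: 11 bp
  117→129: 12 bp
  129→135: 6 bp
  135→8 (wrap): 144-135+8 = 17 bp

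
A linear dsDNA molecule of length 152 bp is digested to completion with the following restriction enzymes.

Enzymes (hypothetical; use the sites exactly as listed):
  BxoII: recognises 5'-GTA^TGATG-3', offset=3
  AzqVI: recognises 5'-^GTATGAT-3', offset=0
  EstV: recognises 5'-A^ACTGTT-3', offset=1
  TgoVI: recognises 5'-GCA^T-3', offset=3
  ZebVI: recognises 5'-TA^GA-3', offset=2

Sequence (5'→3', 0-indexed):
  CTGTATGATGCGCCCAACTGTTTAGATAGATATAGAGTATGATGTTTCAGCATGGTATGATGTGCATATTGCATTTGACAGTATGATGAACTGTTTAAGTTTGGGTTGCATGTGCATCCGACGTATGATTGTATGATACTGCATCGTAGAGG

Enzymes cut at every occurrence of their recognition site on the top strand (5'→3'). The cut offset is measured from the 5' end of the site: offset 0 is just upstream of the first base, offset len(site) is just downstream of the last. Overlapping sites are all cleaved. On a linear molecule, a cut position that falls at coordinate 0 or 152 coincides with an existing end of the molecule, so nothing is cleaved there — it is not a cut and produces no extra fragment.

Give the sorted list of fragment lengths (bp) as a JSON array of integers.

[2,2,2,3,3,3,3,4,4,5,6,6,6,6,7,7,8,8,9,11,13,13,21]

Site scan:
  BxoII (GTATGATG, off=3): starts [2, 36, 54, 80] → cuts [5, 39, 57, 83]
  AzqVI (GTATGAT, off=0): starts [2, 36, 54, 80, 122, 130] → cuts [2, 36, 54, 80, 122, 130]
  EstV (AACTGTT, off=1): starts [15, 88] → cuts [16, 89]
  TgoVI (GCAT, off=3): starts [49, 63, 70, 107, 113, 140] → cuts [52, 66, 73, 110, 116, 143]
  ZebVI (TAGA, off=2): starts [22, 26, 32, 146] → cuts [24, 28, 34, 148]

All cut coordinates (distinct, sorted): [2, 5, 16, 24, 28, 34, 36, 39, 52, 54, 57, 66, 73, 80, 83, 89, 110, 116, 122, 130, 143, 148]

Fragment lengths:
  [0,2): 2 bp
  [2,5): 3 bp
  [5,16): 11 bp
  [16,24): 8 bp
  [24,28): 4 bp
  [28,34): 6 bp
  [34,36): 2 bp
  [36,39): 3 bp
  [39,52): 13 bp
  [52,54): 2 bp
  [54,57): 3 bp
  [57,66): 9 bp
  [66,73): 7 bp
  [73,80): 7 bp
  [80,83): 3 bp
  [83,89): 6 bp
  [89,110): 21 bp
  [110,116): 6 bp
  [116,122): 6 bp
  [122,130): 8 bp
  [130,143): 13 bp
  [143,148): 5 bp
  [148,152): 4 bp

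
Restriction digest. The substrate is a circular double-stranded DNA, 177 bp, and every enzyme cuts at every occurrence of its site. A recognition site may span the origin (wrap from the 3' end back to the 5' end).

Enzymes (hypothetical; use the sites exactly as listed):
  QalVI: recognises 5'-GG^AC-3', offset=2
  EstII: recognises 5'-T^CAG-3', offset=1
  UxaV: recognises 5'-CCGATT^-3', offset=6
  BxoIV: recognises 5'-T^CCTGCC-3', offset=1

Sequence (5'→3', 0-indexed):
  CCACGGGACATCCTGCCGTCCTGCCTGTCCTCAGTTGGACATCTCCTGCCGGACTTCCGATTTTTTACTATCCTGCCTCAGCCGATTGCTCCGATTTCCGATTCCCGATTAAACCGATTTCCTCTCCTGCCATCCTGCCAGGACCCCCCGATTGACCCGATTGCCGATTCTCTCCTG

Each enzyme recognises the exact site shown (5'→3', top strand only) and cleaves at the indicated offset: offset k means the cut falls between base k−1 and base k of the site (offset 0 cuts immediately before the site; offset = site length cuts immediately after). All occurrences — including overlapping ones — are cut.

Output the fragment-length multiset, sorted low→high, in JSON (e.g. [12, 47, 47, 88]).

[4,4,6,6,7,7,7,7,7,8,8,8,9,9,9,9,9,9,10,11,11,12]

Site scan:
  QalVI (GGAC, off=2): starts [5, 36, 50, 140] → cuts [7, 38, 52, 142]
  EstII (TCAG, off=1): starts [30, 77] → cuts [31, 78]
  UxaV (CCGATT, off=6): starts [56, 81, 90, 97, 104, 113, 147, 156, 163] → cuts [62, 87, 96, 103, 110, 119, 153, 162, 169]
  BxoIV (TCCTGCC, off=1): starts [10, 18, 43, 70, 124, 132, 172] → cuts [11, 19, 44, 71, 125, 133, 173]

All cut coordinates (distinct, sorted): [7, 11, 19, 31, 38, 44, 52, 62, 71, 78, 87, 96, 103, 110, 119, 125, 133, 142, 153, 162, 169, 173]

Fragment lengths:
  7→11: 4 bp
  11→19: 8 bp
  19→31: 12 bp
  31→38: 7 bp
  38→44: 6 bp
  44→52: 8 bp
  52→62: 10 bp
  62→71: 9 bp
  71→78: 7 bp
  78→87: 9 bp
  87→96: 9 bp
  96→103: 7 bp
  103→110: 7 bp
  110→119: 9 bp
  119→125: 6 bp
  125→133: 8 bp
  133→142: 9 bp
  142→153: 11 bp
  153→162: 9 bp
  162→169: 7 bp
  169→173: 4 bp
  173→7 (wrap): 177-173+7 = 11 bp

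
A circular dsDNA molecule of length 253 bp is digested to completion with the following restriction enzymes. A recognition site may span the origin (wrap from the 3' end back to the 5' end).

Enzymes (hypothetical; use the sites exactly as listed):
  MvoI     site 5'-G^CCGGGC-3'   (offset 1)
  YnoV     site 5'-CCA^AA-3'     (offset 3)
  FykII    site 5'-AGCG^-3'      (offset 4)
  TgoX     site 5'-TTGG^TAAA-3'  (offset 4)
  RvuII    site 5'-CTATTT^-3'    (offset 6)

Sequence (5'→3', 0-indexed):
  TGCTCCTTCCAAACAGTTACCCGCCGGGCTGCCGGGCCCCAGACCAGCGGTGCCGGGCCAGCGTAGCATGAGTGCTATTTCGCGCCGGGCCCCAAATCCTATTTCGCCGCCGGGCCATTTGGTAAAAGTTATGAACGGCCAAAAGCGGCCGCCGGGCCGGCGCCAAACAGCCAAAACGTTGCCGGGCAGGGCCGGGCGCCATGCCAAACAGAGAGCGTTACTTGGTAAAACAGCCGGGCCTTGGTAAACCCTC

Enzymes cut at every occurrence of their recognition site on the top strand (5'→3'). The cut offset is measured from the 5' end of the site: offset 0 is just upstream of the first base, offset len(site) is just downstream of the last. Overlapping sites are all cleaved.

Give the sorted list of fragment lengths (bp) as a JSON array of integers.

[3,4,4,5,6,8,8,8,8,8,10,10,10,11,11,11,12,13,14,15,17,18,19,20]

Site scan:
  MvoI GCCGGGC/1: at [22, 30, 51, 83, 108, 150, 180, 190, 232] ⇒ [23, 31, 52, 84, 109, 151, 181, 191, 233]
  YnoV CCAAA/3: at [8, 91, 138, 162, 170, 203] ⇒ [11, 94, 141, 165, 173, 206]
  FykII AGCG/4: at [45, 59, 143, 213] ⇒ [49, 63, 147, 217]
  TgoX TTGGTAAA/4: at [118, 221, 240] ⇒ [122, 225, 244]
  RvuII CTATTT/6: at [74, 98] ⇒ [80, 104]

Pooled cuts: [11, 23, 31, 49, 52, 63, 80, 84, 94, 104, 109, 122, 141, 147, 151, 165, 173, 181, 191, 206, 217, 225, 233, 244]

Fragments:
  11→23: 12 bp
  23→31: 8 bp
  31→49: 18 bp
  49→52: 3 bp
  52→63: 11 bp
  63→80: 17 bp
  80→84: 4 bp
  84→94: 10 bp
  94→104: 10 bp
  104→109: 5 bp
  109→122: 13 bp
  122→141: 19 bp
  141→147: 6 bp
  147→151: 4 bp
  151→165: 14 bp
  165→173: 8 bp
  173→181: 8 bp
  181→191: 10 bp
  191→206: 15 bp
  206→217: 11 bp
  217→225: 8 bp
  225→233: 8 bp
  233→244: 11 bp
  244→11 (wrap): 253-244+11 = 20 bp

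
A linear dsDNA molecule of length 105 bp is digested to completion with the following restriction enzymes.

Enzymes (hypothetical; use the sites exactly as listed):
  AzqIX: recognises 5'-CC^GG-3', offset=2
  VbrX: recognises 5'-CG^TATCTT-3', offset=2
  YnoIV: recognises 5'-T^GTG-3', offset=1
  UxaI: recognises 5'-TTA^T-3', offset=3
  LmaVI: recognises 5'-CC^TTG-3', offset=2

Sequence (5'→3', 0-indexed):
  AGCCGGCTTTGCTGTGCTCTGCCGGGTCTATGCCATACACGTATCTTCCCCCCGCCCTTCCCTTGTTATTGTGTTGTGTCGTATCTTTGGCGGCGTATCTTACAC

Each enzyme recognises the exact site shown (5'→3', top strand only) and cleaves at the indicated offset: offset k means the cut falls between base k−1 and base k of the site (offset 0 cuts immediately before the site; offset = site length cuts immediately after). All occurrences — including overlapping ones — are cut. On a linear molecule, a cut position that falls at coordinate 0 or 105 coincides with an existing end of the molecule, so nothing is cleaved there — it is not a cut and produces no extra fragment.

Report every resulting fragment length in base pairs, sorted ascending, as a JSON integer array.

[2,4,5,6,6,9,10,10,14,18,21]

Per-enzyme occurrences:
  AzqIX (CCGG, off=2): starts [2, 21] → cuts [4, 23]
  VbrX (CGTATCTT, off=2): starts [39, 79, 93] → cuts [41, 81, 95]
  YnoIV (TGTG, off=1): starts [12, 69, 74] → cuts [13, 70, 75]
  UxaI (TTAT, off=3): starts [65] → cuts [68]
  LmaVI (CCTTG, off=2): starts [60] → cuts [62]

Pooled cuts: [4, 13, 23, 41, 62, 68, 70, 75, 81, 95]

Fragments:
  [0,4): 4 bp
  [4,13): 9 bp
  [13,23): 10 bp
  [23,41): 18 bp
  [41,62): 21 bp
  [62,68): 6 bp
  [68,70): 2 bp
  [70,75): 5 bp
  [75,81): 6 bp
  [81,95): 14 bp
  [95,105): 10 bp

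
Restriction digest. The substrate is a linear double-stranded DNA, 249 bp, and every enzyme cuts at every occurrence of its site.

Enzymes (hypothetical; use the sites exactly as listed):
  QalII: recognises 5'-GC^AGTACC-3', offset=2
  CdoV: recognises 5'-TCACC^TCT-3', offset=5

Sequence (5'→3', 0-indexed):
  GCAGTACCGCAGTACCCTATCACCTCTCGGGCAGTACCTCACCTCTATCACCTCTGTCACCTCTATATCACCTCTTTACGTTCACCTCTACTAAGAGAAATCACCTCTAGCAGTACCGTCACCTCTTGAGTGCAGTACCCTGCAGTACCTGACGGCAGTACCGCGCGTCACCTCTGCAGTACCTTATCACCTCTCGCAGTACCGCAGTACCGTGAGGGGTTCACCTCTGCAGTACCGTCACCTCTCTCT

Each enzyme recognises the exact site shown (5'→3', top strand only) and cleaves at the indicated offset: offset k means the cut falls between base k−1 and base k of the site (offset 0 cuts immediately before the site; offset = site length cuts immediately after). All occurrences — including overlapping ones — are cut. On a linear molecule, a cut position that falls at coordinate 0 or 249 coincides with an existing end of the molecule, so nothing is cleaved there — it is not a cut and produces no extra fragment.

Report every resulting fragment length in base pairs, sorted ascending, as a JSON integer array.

Site scan:
  QalII (GCAGTACC, off=2): starts [0, 8, 30, 109, 131, 141, 154, 175, 195, 203, 228] → cuts [2, 10, 32, 111, 133, 143, 156, 177, 197, 205, 230]
  CdoV (TCACCTCT, off=5): starts [19, 38, 47, 56, 67, 81, 100, 118, 167, 186, 220, 237] → cuts [24, 43, 52, 61, 72, 86, 105, 123, 172, 191, 225, 242]

All cut coordinates (distinct, sorted): [2, 10, 24, 32, 43, 52, 61, 72, 86, 105, 111, 123, 133, 143, 156, 172, 177, 191, 197, 205, 225, 230, 242]

Fragment lengths:
  [0,2): 2 bp
  [2,10): 8 bp
  [10,24): 14 bp
  [24,32): 8 bp
  [32,43): 11 bp
  [43,52): 9 bp
  [52,61): 9 bp
  [61,72): 11 bp
  [72,86): 14 bp
  [86,105): 19 bp
  [105,111): 6 bp
  [111,123): 12 bp
  [123,133): 10 bp
  [133,143): 10 bp
  [143,156): 13 bp
  [156,172): 16 bp
  [172,177): 5 bp
  [177,191): 14 bp
  [191,197): 6 bp
  [197,205): 8 bp
  [205,225): 20 bp
  [225,230): 5 bp
  [230,242): 12 bp
  [242,249): 7 bp

[2,5,5,6,6,7,8,8,8,9,9,10,10,11,11,12,12,13,14,14,14,16,19,20]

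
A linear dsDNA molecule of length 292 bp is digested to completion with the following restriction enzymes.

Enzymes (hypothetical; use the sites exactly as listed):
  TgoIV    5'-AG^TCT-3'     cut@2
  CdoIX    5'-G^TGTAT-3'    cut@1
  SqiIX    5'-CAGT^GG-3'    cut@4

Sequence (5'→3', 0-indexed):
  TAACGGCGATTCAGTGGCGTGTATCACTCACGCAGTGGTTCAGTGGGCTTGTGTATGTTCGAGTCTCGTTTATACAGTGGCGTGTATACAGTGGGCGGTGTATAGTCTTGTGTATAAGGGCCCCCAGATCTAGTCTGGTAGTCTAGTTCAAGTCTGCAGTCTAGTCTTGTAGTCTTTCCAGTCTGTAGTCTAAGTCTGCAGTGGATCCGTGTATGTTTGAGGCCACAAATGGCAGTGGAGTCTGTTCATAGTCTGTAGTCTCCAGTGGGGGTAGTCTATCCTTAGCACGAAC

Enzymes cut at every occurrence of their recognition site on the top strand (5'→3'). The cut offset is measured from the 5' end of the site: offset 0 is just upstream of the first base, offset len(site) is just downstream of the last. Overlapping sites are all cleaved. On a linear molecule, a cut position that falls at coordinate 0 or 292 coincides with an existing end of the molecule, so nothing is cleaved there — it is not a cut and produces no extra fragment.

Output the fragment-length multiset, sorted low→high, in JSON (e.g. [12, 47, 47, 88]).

[4,4,4,5,5,6,6,7,7,7,7,7,7,8,8,8,8,8,8,9,10,11,11,12,15,15,17,18,23,27]

Per-enzyme occurrences:
  TgoIV (AGTCT, off=2): starts [61, 103, 131, 139, 150, 157, 162, 170, 179, 186, 192, 238, 249, 256, 272] → cuts [63, 105, 133, 141, 152, 159, 164, 172, 181, 188, 194, 240, 251, 258, 274]
  CdoIX (GTGTAT, off=1): starts [18, 50, 81, 97, 109, 208] → cuts [19, 51, 82, 98, 110, 209]
  SqiIX (CAGTGG, off=4): starts [11, 32, 40, 74, 88, 198, 232, 262] → cuts [15, 36, 44, 78, 92, 202, 236, 266]

Pooled cuts: [15, 19, 36, 44, 51, 63, 78, 82, 92, 98, 105, 110, 133, 141, 152, 159, 164, 172, 181, 188, 194, 202, 209, 236, 240, 251, 258, 266, 274]

Fragments:
  [0,15): 15 bp
  [15,19): 4 bp
  [19,36): 17 bp
  [36,44): 8 bp
  [44,51): 7 bp
  [51,63): 12 bp
  [63,78): 15 bp
  [78,82): 4 bp
  [82,92): 10 bp
  [92,98): 6 bp
  [98,105): 7 bp
  [105,110): 5 bp
  [110,133): 23 bp
  [133,141): 8 bp
  [141,152): 11 bp
  [152,159): 7 bp
  [159,164): 5 bp
  [164,172): 8 bp
  [172,181): 9 bp
  [181,188): 7 bp
  [188,194): 6 bp
  [194,202): 8 bp
  [202,209): 7 bp
  [209,236): 27 bp
  [236,240): 4 bp
  [240,251): 11 bp
  [251,258): 7 bp
  [258,266): 8 bp
  [266,274): 8 bp
  [274,292): 18 bp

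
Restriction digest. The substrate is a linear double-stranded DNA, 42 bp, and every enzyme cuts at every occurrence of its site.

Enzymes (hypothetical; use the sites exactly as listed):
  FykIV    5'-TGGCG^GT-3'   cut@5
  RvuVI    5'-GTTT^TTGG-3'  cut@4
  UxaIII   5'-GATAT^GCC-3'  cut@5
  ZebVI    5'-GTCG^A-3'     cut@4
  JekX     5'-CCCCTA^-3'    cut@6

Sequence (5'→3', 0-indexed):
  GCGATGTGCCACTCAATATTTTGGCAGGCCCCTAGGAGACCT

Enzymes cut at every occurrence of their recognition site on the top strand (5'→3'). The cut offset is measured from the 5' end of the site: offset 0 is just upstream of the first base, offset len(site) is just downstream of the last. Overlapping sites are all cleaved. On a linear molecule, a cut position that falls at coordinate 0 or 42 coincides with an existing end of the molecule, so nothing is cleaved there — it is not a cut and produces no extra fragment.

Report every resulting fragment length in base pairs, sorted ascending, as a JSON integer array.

[8,34]

Scan for sites:
  FykIV (TGGCGGT, off=5): no sites
  RvuVI (GTTTTTGG, off=4): no sites
  UxaIII (GATATGCC, off=5): no sites
  ZebVI (GTCGA, off=4): no sites
  JekX CCCCTA/6: at [28] ⇒ [34]

All cut coordinates (distinct, sorted): [34]

Fragments:
  [0,34): 34 bp
  [34,42): 8 bp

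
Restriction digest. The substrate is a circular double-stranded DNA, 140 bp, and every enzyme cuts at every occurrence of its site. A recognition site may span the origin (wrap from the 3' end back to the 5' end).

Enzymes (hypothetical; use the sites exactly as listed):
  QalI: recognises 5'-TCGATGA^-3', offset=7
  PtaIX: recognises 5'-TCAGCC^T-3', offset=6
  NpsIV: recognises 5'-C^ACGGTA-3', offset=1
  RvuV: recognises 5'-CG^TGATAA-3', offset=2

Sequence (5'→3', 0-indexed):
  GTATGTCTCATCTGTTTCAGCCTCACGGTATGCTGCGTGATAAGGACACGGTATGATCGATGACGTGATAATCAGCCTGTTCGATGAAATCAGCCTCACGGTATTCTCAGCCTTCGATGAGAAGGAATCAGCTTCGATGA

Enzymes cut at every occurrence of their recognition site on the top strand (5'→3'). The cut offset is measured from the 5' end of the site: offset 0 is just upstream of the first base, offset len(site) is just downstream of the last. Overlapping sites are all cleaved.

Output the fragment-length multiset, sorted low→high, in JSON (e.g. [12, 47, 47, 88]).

Site scan:
  QalI (TCGATGA, off=7): starts [56, 80, 113, 133] → cuts [0, 63, 87, 120]
  PtaIX (TCAGCCT, off=6): starts [16, 71, 89, 106] → cuts [22, 77, 95, 112]
  NpsIV (CACGGTA, off=1): starts [23, 46, 96] → cuts [24, 47, 97]
  RvuV (CGTGATAA, off=2): starts [35, 63] → cuts [37, 65]

Pooled cuts: [0, 22, 24, 37, 47, 63, 65, 77, 87, 95, 97, 112, 120]

Fragment lengths:
  0→22: 22 bp
  22→24: 2 bp
  24→37: 13 bp
  37→47: 10 bp
  47→63: 16 bp
  63→65: 2 bp
  65→77: 12 bp
  77→87: 10 bp
  87→95: 8 bp
  95→97: 2 bp
  97→112: 15 bp
  112→120: 8 bp
  120→0 (wrap): 140-120+0 = 20 bp

[2,2,2,8,8,10,10,12,13,15,16,20,22]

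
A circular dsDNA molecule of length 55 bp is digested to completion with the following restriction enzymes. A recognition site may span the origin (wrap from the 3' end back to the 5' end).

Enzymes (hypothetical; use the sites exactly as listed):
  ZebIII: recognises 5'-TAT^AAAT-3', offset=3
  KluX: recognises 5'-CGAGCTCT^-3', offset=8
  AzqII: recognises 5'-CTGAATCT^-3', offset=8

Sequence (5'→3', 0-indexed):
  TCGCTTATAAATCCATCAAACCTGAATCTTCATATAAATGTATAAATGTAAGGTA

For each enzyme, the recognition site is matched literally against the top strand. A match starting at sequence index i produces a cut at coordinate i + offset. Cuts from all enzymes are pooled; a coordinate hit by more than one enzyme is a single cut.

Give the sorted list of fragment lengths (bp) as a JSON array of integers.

Per-enzyme occurrences:
  ZebIII (TATAAAT, off=3): starts [5, 32, 40] → cuts [8, 35, 43]
  KluX (CGAGCTCT, off=8): no sites
  AzqII (CTGAATCT, off=8): starts [21] → cuts [29]

Pooled cuts: [8, 29, 35, 43]

Fragment lengths:
  8→29: 21 bp
  29→35: 6 bp
  35→43: 8 bp
  43→8 (wrap): 55-43+8 = 20 bp

[6,8,20,21]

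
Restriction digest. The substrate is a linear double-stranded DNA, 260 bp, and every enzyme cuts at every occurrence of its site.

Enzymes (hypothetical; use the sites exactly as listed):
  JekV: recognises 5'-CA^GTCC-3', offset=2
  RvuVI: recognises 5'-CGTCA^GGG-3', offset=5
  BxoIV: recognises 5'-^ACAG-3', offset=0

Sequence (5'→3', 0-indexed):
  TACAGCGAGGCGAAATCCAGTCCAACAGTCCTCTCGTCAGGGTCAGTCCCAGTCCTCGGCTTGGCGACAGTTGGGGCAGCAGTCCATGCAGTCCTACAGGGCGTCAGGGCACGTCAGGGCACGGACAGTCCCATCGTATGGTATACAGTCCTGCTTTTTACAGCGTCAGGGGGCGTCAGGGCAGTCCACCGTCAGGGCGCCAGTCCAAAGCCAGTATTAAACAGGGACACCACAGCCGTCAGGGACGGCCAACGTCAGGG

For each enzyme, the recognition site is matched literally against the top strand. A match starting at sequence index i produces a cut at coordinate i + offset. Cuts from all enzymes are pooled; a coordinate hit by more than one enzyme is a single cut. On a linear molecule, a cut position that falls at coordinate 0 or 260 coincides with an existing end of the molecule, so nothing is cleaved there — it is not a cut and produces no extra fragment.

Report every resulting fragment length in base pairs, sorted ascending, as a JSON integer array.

[1,3,3,3,3,5,5,5,6,6,8,8,9,9,10,10,10,11,11,11,12,12,15,15,16,17,18,18]

Scan for sites:
  JekV (CAGTCC, off=2): starts [17, 25, 43, 49, 79, 88, 125, 145, 181, 200] → cuts [19, 27, 45, 51, 81, 90, 127, 147, 183, 202]
  RvuVI (CGTCAGGG, off=5): starts [34, 101, 111, 163, 173, 189, 236, 252] → cuts [39, 106, 116, 168, 178, 194, 241, 257]
  BxoIV (ACAG, off=0): starts [1, 24, 66, 95, 124, 144, 159, 220, 231] → cuts [1, 24, 66, 95, 124, 144, 159, 220, 231]

All cut coordinates (distinct, sorted): [1, 19, 24, 27, 39, 45, 51, 66, 81, 90, 95, 106, 116, 124, 127, 144, 147, 159, 168, 178, 183, 194, 202, 220, 231, 241, 257]

Fragment lengths:
  [0,1): 1 bp
  [1,19): 18 bp
  [19,24): 5 bp
  [24,27): 3 bp
  [27,39): 12 bp
  [39,45): 6 bp
  [45,51): 6 bp
  [51,66): 15 bp
  [66,81): 15 bp
  [81,90): 9 bp
  [90,95): 5 bp
  [95,106): 11 bp
  [106,116): 10 bp
  [116,124): 8 bp
  [124,127): 3 bp
  [127,144): 17 bp
  [144,147): 3 bp
  [147,159): 12 bp
  [159,168): 9 bp
  [168,178): 10 bp
  [178,183): 5 bp
  [183,194): 11 bp
  [194,202): 8 bp
  [202,220): 18 bp
  [220,231): 11 bp
  [231,241): 10 bp
  [241,257): 16 bp
  [257,260): 3 bp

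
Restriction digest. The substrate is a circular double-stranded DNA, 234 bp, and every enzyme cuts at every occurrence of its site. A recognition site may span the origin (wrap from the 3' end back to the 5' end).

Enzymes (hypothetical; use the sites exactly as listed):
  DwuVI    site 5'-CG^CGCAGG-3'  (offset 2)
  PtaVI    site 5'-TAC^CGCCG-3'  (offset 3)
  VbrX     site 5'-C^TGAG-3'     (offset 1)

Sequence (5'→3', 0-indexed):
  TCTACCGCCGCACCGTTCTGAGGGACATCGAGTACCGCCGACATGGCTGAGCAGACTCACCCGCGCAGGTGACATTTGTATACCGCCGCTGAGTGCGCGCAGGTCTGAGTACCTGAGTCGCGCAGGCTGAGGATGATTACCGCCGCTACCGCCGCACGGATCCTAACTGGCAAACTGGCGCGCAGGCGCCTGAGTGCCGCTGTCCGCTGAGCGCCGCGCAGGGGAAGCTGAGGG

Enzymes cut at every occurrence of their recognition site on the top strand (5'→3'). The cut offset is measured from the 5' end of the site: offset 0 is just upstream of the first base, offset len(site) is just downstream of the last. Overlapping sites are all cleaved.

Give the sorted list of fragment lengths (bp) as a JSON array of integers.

Scan for sites:
  DwuVI CGCGCAGG/2: at [61, 95, 118, 178, 214] ⇒ [63, 97, 120, 180, 216]
  PtaVI TACCGCCG/3: at [2, 32, 80, 137, 146] ⇒ [5, 35, 83, 140, 149]
  VbrX CTGAG/1: at [17, 46, 88, 104, 112, 126, 189, 206, 227] ⇒ [18, 47, 89, 105, 113, 127, 190, 207, 228]

All cut coordinates (distinct, sorted): [5, 18, 35, 47, 63, 83, 89, 97, 105, 113, 120, 127, 140, 149, 180, 190, 207, 216, 228]

Fragment lengths:
  5→18: 13 bp
  18→35: 17 bp
  35→47: 12 bp
  47→63: 16 bp
  63→83: 20 bp
  83→89: 6 bp
  89→97: 8 bp
  97→105: 8 bp
  105→113: 8 bp
  113→120: 7 bp
  120→127: 7 bp
  127→140: 13 bp
  140→149: 9 bp
  149→180: 31 bp
  180→190: 10 bp
  190→207: 17 bp
  207→216: 9 bp
  216→228: 12 bp
  228→5 (wrap): 234-228+5 = 11 bp

[6,7,7,8,8,8,9,9,10,11,12,12,13,13,16,17,17,20,31]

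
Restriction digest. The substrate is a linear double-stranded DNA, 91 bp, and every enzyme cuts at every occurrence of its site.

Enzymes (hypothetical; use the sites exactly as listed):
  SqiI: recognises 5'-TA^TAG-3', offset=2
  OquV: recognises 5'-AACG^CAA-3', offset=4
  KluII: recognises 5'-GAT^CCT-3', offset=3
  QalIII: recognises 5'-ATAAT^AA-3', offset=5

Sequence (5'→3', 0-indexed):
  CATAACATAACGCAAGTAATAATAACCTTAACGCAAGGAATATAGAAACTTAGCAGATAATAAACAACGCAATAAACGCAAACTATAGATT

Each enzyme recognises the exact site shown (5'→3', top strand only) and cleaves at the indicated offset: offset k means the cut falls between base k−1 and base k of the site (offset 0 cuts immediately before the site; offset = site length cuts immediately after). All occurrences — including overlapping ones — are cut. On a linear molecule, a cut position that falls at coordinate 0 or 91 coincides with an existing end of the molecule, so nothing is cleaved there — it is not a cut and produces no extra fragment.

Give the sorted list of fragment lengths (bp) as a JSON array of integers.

[6,7,8,9,9,10,11,12,19]

Site scan:
  SqiI (TATAG, off=2): starts [40, 83] → cuts [42, 85]
  OquV (AACGCAA, off=4): starts [8, 29, 65, 74] → cuts [12, 33, 69, 78]
  KluII (GATCCT, off=3): no sites
  QalIII (ATAATAA, off=5): starts [18, 56] → cuts [23, 61]

All cut coordinates (distinct, sorted): [12, 23, 33, 42, 61, 69, 78, 85]

Fragments:
  [0,12): 12 bp
  [12,23): 11 bp
  [23,33): 10 bp
  [33,42): 9 bp
  [42,61): 19 bp
  [61,69): 8 bp
  [69,78): 9 bp
  [78,85): 7 bp
  [85,91): 6 bp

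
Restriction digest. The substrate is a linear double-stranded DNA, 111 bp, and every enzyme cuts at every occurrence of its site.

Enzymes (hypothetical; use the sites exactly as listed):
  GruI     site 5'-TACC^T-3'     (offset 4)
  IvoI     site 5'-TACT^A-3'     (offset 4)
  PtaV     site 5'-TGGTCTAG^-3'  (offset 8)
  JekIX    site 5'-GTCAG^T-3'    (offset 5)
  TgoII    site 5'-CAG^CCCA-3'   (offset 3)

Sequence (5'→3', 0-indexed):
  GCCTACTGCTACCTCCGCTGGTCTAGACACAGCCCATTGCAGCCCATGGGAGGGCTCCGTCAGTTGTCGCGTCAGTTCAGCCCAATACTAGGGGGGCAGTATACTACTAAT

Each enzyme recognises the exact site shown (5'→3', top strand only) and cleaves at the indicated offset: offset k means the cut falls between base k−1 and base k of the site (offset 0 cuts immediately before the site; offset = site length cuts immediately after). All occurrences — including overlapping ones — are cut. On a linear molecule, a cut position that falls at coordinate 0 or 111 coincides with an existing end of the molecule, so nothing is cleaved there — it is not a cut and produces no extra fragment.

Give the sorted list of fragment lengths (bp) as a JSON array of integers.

[3,3,5,6,9,10,12,13,13,16,21]

Per-enzyme occurrences:
  GruI (TACCT, off=4): starts [9] → cuts [13]
  IvoI (TACTA, off=4): starts [85, 101, 104] → cuts [89, 105, 108]
  PtaV (TGGTCTAG, off=8): starts [18] → cuts [26]
  JekIX (GTCAGT, off=5): starts [58, 70] → cuts [63, 75]
  TgoII (CAGCCCA, off=3): starts [29, 39, 77] → cuts [32, 42, 80]

Pooled cuts: [13, 26, 32, 42, 63, 75, 80, 89, 105, 108]

Fragments:
  [0,13): 13 bp
  [13,26): 13 bp
  [26,32): 6 bp
  [32,42): 10 bp
  [42,63): 21 bp
  [63,75): 12 bp
  [75,80): 5 bp
  [80,89): 9 bp
  [89,105): 16 bp
  [105,108): 3 bp
  [108,111): 3 bp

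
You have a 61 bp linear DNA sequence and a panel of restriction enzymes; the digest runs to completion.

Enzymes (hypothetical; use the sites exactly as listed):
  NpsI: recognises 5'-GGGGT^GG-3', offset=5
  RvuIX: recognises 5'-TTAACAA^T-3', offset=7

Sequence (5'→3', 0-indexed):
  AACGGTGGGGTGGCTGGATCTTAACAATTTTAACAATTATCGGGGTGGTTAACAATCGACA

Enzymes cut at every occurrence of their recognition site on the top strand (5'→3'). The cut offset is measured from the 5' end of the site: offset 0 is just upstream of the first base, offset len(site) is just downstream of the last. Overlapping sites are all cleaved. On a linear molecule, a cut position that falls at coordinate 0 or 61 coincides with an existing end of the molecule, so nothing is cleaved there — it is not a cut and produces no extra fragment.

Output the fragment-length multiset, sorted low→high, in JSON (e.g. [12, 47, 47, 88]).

Scan for sites:
  NpsI GGGGTGG/5: at [6, 41] ⇒ [11, 46]
  RvuIX TTAACAAT/7: at [20, 29, 48] ⇒ [27, 36, 55]

Pooled cuts: [11, 27, 36, 46, 55]

Fragment lengths:
  [0,11): 11 bp
  [11,27): 16 bp
  [27,36): 9 bp
  [36,46): 10 bp
  [46,55): 9 bp
  [55,61): 6 bp

[6,9,9,10,11,16]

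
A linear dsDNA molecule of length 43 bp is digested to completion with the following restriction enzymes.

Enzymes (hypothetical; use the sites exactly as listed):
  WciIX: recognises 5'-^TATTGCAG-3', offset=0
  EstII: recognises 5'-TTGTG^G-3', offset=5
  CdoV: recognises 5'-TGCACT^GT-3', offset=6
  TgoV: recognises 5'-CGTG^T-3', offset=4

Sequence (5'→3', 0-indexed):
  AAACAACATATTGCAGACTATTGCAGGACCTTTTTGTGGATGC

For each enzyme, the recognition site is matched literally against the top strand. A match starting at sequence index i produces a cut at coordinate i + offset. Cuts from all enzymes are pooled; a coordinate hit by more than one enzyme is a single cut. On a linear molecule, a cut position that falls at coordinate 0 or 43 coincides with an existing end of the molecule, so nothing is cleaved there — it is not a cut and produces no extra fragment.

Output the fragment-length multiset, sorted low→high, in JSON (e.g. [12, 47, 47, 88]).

Scan for sites:
  WciIX TATTGCAG/0: at [8, 18] ⇒ [8, 18]
  EstII TTGTGG/5: at [33] ⇒ [38]
  CdoV (TGCACTGT, off=6): no sites
  TgoV (CGTGT, off=4): no sites

All cut coordinates (distinct, sorted): [8, 18, 38]

Fragment lengths:
  [0,8): 8 bp
  [8,18): 10 bp
  [18,38): 20 bp
  [38,43): 5 bp

[5,8,10,20]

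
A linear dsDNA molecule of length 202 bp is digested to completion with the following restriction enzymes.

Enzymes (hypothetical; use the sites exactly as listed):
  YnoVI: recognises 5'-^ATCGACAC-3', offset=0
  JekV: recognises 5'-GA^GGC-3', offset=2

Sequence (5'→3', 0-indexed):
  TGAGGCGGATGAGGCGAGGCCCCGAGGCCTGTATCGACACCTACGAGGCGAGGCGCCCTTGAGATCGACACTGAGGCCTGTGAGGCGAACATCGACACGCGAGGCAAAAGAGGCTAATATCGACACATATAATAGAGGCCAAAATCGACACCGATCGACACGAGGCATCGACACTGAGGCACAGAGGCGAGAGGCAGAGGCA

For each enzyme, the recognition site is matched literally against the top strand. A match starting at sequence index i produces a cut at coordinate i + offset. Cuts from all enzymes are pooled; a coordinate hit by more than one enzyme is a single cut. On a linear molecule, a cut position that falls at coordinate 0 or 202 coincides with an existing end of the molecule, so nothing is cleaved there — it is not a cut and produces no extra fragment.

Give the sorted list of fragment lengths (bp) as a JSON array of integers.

[3,3,4,5,5,6,7,7,7,7,7,8,8,9,9,9,10,10,11,11,12,12,14,18]

Per-enzyme occurrences:
  YnoVI ATCGACAC/0: at [32, 63, 90, 118, 143, 153, 166] ⇒ [32, 63, 90, 118, 143, 153, 166]
  JekV GAGGC/2: at [1, 10, 15, 23, 44, 49, 72, 81, 100, 109, 134, 161, 175, 183, 190, 196] ⇒ [3, 12, 17, 25, 46, 51, 74, 83, 102, 111, 136, 163, 177, 185, 192, 198]

Pooled cuts: [3, 12, 17, 25, 32, 46, 51, 63, 74, 83, 90, 102, 111, 118, 136, 143, 153, 163, 166, 177, 185, 192, 198]

Fragments:
  [0,3): 3 bp
  [3,12): 9 bp
  [12,17): 5 bp
  [17,25): 8 bp
  [25,32): 7 bp
  [32,46): 14 bp
  [46,51): 5 bp
  [51,63): 12 bp
  [63,74): 11 bp
  [74,83): 9 bp
  [83,90): 7 bp
  [90,102): 12 bp
  [102,111): 9 bp
  [111,118): 7 bp
  [118,136): 18 bp
  [136,143): 7 bp
  [143,153): 10 bp
  [153,163): 10 bp
  [163,166): 3 bp
  [166,177): 11 bp
  [177,185): 8 bp
  [185,192): 7 bp
  [192,198): 6 bp
  [198,202): 4 bp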